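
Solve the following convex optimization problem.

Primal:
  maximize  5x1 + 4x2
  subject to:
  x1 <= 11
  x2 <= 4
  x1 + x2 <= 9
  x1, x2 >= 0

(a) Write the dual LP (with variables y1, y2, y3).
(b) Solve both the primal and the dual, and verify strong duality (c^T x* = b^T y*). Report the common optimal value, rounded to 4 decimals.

The standard primal-dual pair for 'max c^T x s.t. A x <= b, x >= 0' is:
  Dual:  min b^T y  s.t.  A^T y >= c,  y >= 0.

So the dual LP is:
  minimize  11y1 + 4y2 + 9y3
  subject to:
    y1 + y3 >= 5
    y2 + y3 >= 4
    y1, y2, y3 >= 0

Solving the primal: x* = (9, 0).
  primal value c^T x* = 45.
Solving the dual: y* = (0, 0, 5).
  dual value b^T y* = 45.
Strong duality: c^T x* = b^T y*. Confirmed.

45


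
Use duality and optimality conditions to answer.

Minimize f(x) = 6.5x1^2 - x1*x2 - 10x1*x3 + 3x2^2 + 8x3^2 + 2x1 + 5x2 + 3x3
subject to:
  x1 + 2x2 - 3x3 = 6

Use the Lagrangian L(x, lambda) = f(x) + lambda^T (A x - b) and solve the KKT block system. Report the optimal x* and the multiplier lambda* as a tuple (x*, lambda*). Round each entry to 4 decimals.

Form the Lagrangian:
  L(x, lambda) = (1/2) x^T Q x + c^T x + lambda^T (A x - b)
Stationarity (grad_x L = 0): Q x + c + A^T lambda = 0.
Primal feasibility: A x = b.

This gives the KKT block system:
  [ Q   A^T ] [ x     ]   [-c ]
  [ A    0  ] [ lambda ] = [ b ]

Solving the linear system:
  x*      = (-1.1491, 0.7329, -1.8944)
  lambda* = (-5.2733)
  f(x*)   = 13.6615

x* = (-1.1491, 0.7329, -1.8944), lambda* = (-5.2733)


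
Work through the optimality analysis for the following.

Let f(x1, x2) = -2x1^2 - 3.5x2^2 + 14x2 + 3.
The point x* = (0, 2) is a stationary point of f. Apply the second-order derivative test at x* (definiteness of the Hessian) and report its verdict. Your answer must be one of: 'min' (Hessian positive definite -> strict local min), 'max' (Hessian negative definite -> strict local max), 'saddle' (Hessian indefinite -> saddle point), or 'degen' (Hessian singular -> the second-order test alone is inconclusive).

Compute the Hessian H = grad^2 f:
  H = [[-4, 0], [0, -7]]
Verify stationarity: grad f(x*) = H x* + g = (0, 0).
Eigenvalues of H: -7, -4.
Both eigenvalues < 0, so H is negative definite -> x* is a strict local max.

max


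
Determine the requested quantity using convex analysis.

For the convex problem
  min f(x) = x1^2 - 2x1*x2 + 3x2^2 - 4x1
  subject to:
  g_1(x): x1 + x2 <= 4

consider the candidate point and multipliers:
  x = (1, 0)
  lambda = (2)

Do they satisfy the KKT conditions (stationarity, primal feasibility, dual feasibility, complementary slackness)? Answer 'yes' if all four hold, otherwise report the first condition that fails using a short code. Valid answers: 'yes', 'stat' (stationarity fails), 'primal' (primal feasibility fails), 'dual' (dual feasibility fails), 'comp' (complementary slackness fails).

Gradient of f: grad f(x) = Q x + c = (-2, -2)
Constraint values g_i(x) = a_i^T x - b_i:
  g_1((1, 0)) = -3
Stationarity residual: grad f(x) + sum_i lambda_i a_i = (0, 0)
  -> stationarity OK
Primal feasibility (all g_i <= 0): OK
Dual feasibility (all lambda_i >= 0): OK
Complementary slackness (lambda_i * g_i(x) = 0 for all i): FAILS

Verdict: the first failing condition is complementary_slackness -> comp.

comp


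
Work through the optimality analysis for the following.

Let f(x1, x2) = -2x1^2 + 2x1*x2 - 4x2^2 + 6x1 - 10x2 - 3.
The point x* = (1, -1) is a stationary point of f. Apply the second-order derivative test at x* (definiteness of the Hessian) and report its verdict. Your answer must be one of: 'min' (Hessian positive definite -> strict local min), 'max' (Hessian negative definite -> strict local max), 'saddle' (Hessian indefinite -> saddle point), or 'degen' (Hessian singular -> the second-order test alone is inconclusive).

Compute the Hessian H = grad^2 f:
  H = [[-4, 2], [2, -8]]
Verify stationarity: grad f(x*) = H x* + g = (0, 0).
Eigenvalues of H: -8.8284, -3.1716.
Both eigenvalues < 0, so H is negative definite -> x* is a strict local max.

max


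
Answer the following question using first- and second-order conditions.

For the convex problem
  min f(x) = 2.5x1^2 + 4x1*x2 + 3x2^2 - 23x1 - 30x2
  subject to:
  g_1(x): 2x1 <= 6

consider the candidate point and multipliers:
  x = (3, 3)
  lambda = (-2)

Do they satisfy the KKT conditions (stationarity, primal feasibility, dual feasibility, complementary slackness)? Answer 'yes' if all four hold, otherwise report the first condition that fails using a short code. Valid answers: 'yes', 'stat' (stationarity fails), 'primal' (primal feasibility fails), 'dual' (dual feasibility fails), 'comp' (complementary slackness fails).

Gradient of f: grad f(x) = Q x + c = (4, 0)
Constraint values g_i(x) = a_i^T x - b_i:
  g_1((3, 3)) = 0
Stationarity residual: grad f(x) + sum_i lambda_i a_i = (0, 0)
  -> stationarity OK
Primal feasibility (all g_i <= 0): OK
Dual feasibility (all lambda_i >= 0): FAILS
Complementary slackness (lambda_i * g_i(x) = 0 for all i): OK

Verdict: the first failing condition is dual_feasibility -> dual.

dual


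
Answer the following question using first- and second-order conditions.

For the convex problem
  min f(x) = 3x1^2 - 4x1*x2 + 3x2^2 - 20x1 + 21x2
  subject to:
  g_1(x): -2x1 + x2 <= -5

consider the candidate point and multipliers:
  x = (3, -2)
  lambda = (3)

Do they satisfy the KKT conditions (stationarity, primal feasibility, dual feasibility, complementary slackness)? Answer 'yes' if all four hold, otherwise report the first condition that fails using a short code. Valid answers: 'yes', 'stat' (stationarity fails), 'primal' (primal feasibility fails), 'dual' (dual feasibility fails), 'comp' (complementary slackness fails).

Gradient of f: grad f(x) = Q x + c = (6, -3)
Constraint values g_i(x) = a_i^T x - b_i:
  g_1((3, -2)) = -3
Stationarity residual: grad f(x) + sum_i lambda_i a_i = (0, 0)
  -> stationarity OK
Primal feasibility (all g_i <= 0): OK
Dual feasibility (all lambda_i >= 0): OK
Complementary slackness (lambda_i * g_i(x) = 0 for all i): FAILS

Verdict: the first failing condition is complementary_slackness -> comp.

comp


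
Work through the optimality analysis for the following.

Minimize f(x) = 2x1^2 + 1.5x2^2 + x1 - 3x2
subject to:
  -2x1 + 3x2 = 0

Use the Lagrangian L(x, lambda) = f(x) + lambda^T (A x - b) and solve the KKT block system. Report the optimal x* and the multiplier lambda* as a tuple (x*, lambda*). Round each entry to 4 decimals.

Form the Lagrangian:
  L(x, lambda) = (1/2) x^T Q x + c^T x + lambda^T (A x - b)
Stationarity (grad_x L = 0): Q x + c + A^T lambda = 0.
Primal feasibility: A x = b.

This gives the KKT block system:
  [ Q   A^T ] [ x     ]   [-c ]
  [ A    0  ] [ lambda ] = [ b ]

Solving the linear system:
  x*      = (0.1875, 0.125)
  lambda* = (0.875)
  f(x*)   = -0.0938

x* = (0.1875, 0.125), lambda* = (0.875)


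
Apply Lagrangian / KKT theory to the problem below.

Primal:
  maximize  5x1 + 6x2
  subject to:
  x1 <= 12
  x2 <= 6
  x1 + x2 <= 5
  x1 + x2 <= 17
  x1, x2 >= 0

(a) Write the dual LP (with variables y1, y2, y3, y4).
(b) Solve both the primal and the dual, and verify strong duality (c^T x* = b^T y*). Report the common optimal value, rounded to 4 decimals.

The standard primal-dual pair for 'max c^T x s.t. A x <= b, x >= 0' is:
  Dual:  min b^T y  s.t.  A^T y >= c,  y >= 0.

So the dual LP is:
  minimize  12y1 + 6y2 + 5y3 + 17y4
  subject to:
    y1 + y3 + y4 >= 5
    y2 + y3 + y4 >= 6
    y1, y2, y3, y4 >= 0

Solving the primal: x* = (0, 5).
  primal value c^T x* = 30.
Solving the dual: y* = (0, 0, 6, 0).
  dual value b^T y* = 30.
Strong duality: c^T x* = b^T y*. Confirmed.

30


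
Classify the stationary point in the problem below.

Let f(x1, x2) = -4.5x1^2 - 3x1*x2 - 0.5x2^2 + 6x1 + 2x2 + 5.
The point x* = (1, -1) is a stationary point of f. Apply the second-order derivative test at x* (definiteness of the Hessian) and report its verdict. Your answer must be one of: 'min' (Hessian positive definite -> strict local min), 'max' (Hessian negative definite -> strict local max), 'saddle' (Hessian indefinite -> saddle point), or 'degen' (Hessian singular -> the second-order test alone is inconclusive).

Compute the Hessian H = grad^2 f:
  H = [[-9, -3], [-3, -1]]
Verify stationarity: grad f(x*) = H x* + g = (0, 0).
Eigenvalues of H: -10, 0.
H has a zero eigenvalue (singular; negative semidefinite but not definite), so H is neither positive definite, negative definite, nor indefinite. The second-order test alone is inconclusive -> degen.
(Indeed, f is constant along the null direction of H through x*, so x* is not a strict local extremum.)

degen


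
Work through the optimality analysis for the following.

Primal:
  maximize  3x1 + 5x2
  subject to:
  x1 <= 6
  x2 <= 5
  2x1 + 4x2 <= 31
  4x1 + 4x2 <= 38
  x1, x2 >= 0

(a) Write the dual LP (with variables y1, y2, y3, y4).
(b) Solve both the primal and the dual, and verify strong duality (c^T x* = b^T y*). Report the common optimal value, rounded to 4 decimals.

The standard primal-dual pair for 'max c^T x s.t. A x <= b, x >= 0' is:
  Dual:  min b^T y  s.t.  A^T y >= c,  y >= 0.

So the dual LP is:
  minimize  6y1 + 5y2 + 31y3 + 38y4
  subject to:
    y1 + 2y3 + 4y4 >= 3
    y2 + 4y3 + 4y4 >= 5
    y1, y2, y3, y4 >= 0

Solving the primal: x* = (4.5, 5).
  primal value c^T x* = 38.5.
Solving the dual: y* = (0, 2, 0, 0.75).
  dual value b^T y* = 38.5.
Strong duality: c^T x* = b^T y*. Confirmed.

38.5


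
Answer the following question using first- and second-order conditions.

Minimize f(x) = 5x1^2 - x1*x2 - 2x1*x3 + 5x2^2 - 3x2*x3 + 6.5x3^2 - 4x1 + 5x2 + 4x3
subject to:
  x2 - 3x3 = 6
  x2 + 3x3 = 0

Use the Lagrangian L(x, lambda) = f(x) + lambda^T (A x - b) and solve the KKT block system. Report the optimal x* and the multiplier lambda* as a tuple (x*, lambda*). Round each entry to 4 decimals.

Form the Lagrangian:
  L(x, lambda) = (1/2) x^T Q x + c^T x + lambda^T (A x - b)
Stationarity (grad_x L = 0): Q x + c + A^T lambda = 0.
Primal feasibility: A x = b.

This gives the KKT block system:
  [ Q   A^T ] [ x     ]   [-c ]
  [ A    0  ] [ lambda ] = [ b ]

Solving the linear system:
  x*      = (0.5, 3, -1)
  lambda* = (-21.9167, -15.5833)
  f(x*)   = 70.25

x* = (0.5, 3, -1), lambda* = (-21.9167, -15.5833)


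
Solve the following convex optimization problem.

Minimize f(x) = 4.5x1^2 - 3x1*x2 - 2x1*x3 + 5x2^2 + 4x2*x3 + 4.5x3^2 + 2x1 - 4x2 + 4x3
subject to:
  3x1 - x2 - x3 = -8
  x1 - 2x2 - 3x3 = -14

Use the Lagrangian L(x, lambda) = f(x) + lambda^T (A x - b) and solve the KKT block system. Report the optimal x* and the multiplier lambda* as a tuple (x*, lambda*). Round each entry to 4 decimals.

Form the Lagrangian:
  L(x, lambda) = (1/2) x^T Q x + c^T x + lambda^T (A x - b)
Stationarity (grad_x L = 0): Q x + c + A^T lambda = 0.
Primal feasibility: A x = b.

This gives the KKT block system:
  [ Q   A^T ] [ x     ]   [-c ]
  [ A    0  ] [ lambda ] = [ b ]

Solving the linear system:
  x*      = (-1.0456, 1.635, 3.2281)
  lambda* = (1.8289, 13.2852)
  f(x*)   = 102.4525

x* = (-1.0456, 1.635, 3.2281), lambda* = (1.8289, 13.2852)


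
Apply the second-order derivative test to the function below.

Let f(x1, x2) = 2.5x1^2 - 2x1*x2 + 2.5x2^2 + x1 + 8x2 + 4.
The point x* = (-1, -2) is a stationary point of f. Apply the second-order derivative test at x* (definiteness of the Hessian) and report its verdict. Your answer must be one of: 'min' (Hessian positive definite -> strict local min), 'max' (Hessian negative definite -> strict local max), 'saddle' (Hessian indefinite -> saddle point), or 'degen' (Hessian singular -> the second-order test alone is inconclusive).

Compute the Hessian H = grad^2 f:
  H = [[5, -2], [-2, 5]]
Verify stationarity: grad f(x*) = H x* + g = (0, 0).
Eigenvalues of H: 3, 7.
Both eigenvalues > 0, so H is positive definite -> x* is a strict local min.

min


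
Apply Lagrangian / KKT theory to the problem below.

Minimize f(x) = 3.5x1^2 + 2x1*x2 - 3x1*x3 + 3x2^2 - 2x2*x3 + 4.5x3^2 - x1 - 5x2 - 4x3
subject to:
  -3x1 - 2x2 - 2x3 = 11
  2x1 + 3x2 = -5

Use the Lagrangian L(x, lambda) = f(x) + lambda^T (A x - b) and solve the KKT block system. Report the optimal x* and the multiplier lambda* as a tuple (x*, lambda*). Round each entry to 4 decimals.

Form the Lagrangian:
  L(x, lambda) = (1/2) x^T Q x + c^T x + lambda^T (A x - b)
Stationarity (grad_x L = 0): Q x + c + A^T lambda = 0.
Primal feasibility: A x = b.

This gives the KKT block system:
  [ Q   A^T ] [ x     ]   [-c ]
  [ A    0  ] [ lambda ] = [ b ]

Solving the linear system:
  x*      = (-2.5806, 0.0537, -1.6828)
  lambda* = (-5.7556, -1.6794)
  f(x*)   = 31.9792

x* = (-2.5806, 0.0537, -1.6828), lambda* = (-5.7556, -1.6794)


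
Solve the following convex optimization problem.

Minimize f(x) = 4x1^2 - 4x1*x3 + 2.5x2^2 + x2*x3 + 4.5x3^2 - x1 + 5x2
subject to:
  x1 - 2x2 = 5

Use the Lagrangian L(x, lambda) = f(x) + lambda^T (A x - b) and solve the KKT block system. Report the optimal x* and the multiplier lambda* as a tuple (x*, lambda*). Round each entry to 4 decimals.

Form the Lagrangian:
  L(x, lambda) = (1/2) x^T Q x + c^T x + lambda^T (A x - b)
Stationarity (grad_x L = 0): Q x + c + A^T lambda = 0.
Primal feasibility: A x = b.

This gives the KKT block system:
  [ Q   A^T ] [ x     ]   [-c ]
  [ A    0  ] [ lambda ] = [ b ]

Solving the linear system:
  x*      = (0.7254, -2.1373, 0.5599)
  lambda* = (-2.5634)
  f(x*)   = 0.7025

x* = (0.7254, -2.1373, 0.5599), lambda* = (-2.5634)


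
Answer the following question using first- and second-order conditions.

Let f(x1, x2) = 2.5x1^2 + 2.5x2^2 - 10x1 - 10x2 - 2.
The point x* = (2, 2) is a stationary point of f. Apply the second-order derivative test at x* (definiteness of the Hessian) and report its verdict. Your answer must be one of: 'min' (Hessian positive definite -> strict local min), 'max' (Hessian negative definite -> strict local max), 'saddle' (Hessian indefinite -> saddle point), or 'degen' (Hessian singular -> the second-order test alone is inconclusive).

Compute the Hessian H = grad^2 f:
  H = [[5, 0], [0, 5]]
Verify stationarity: grad f(x*) = H x* + g = (0, 0).
Eigenvalues of H: 5, 5.
Both eigenvalues > 0, so H is positive definite -> x* is a strict local min.

min


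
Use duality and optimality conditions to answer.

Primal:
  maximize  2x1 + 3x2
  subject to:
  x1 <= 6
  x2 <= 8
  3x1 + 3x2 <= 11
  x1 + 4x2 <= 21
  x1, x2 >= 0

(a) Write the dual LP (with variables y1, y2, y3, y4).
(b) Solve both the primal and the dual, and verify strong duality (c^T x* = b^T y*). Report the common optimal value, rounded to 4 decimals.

The standard primal-dual pair for 'max c^T x s.t. A x <= b, x >= 0' is:
  Dual:  min b^T y  s.t.  A^T y >= c,  y >= 0.

So the dual LP is:
  minimize  6y1 + 8y2 + 11y3 + 21y4
  subject to:
    y1 + 3y3 + y4 >= 2
    y2 + 3y3 + 4y4 >= 3
    y1, y2, y3, y4 >= 0

Solving the primal: x* = (0, 3.6667).
  primal value c^T x* = 11.
Solving the dual: y* = (0, 0, 1, 0).
  dual value b^T y* = 11.
Strong duality: c^T x* = b^T y*. Confirmed.

11


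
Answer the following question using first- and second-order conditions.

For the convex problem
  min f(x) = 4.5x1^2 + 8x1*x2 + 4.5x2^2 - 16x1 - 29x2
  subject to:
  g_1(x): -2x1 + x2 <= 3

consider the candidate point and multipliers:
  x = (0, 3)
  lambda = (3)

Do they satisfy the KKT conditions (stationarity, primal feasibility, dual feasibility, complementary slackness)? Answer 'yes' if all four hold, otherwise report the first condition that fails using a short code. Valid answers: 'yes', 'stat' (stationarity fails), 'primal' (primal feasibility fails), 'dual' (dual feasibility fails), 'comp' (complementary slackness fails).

Gradient of f: grad f(x) = Q x + c = (8, -2)
Constraint values g_i(x) = a_i^T x - b_i:
  g_1((0, 3)) = 0
Stationarity residual: grad f(x) + sum_i lambda_i a_i = (2, 1)
  -> stationarity FAILS
Primal feasibility (all g_i <= 0): OK
Dual feasibility (all lambda_i >= 0): OK
Complementary slackness (lambda_i * g_i(x) = 0 for all i): OK

Verdict: the first failing condition is stationarity -> stat.

stat


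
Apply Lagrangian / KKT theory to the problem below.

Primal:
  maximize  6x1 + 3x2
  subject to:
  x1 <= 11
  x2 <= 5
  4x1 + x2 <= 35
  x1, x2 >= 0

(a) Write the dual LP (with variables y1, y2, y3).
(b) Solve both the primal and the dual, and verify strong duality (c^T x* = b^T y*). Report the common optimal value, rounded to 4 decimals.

The standard primal-dual pair for 'max c^T x s.t. A x <= b, x >= 0' is:
  Dual:  min b^T y  s.t.  A^T y >= c,  y >= 0.

So the dual LP is:
  minimize  11y1 + 5y2 + 35y3
  subject to:
    y1 + 4y3 >= 6
    y2 + y3 >= 3
    y1, y2, y3 >= 0

Solving the primal: x* = (7.5, 5).
  primal value c^T x* = 60.
Solving the dual: y* = (0, 1.5, 1.5).
  dual value b^T y* = 60.
Strong duality: c^T x* = b^T y*. Confirmed.

60


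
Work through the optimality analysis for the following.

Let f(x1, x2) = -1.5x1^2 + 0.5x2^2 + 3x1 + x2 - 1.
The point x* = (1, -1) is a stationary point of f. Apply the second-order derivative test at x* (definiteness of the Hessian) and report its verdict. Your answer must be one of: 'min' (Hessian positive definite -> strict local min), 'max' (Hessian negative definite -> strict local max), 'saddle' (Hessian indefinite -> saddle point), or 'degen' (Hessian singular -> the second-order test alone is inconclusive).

Compute the Hessian H = grad^2 f:
  H = [[-3, 0], [0, 1]]
Verify stationarity: grad f(x*) = H x* + g = (0, 0).
Eigenvalues of H: -3, 1.
Eigenvalues have mixed signs, so H is indefinite -> x* is a saddle point.

saddle


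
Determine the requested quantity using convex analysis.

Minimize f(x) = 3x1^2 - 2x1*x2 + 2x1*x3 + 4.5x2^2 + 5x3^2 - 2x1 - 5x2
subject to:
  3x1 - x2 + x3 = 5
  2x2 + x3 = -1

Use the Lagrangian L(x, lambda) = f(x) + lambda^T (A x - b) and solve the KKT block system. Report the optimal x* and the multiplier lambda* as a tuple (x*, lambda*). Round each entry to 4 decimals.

Form the Lagrangian:
  L(x, lambda) = (1/2) x^T Q x + c^T x + lambda^T (A x - b)
Stationarity (grad_x L = 0): Q x + c + A^T lambda = 0.
Primal feasibility: A x = b.

This gives the KKT block system:
  [ Q   A^T ] [ x     ]   [-c ]
  [ A    0  ] [ lambda ] = [ b ]

Solving the linear system:
  x*      = (1.7442, -0.2558, -0.4884)
  lambda* = (-2.6667, 4.062)
  f(x*)   = 7.593

x* = (1.7442, -0.2558, -0.4884), lambda* = (-2.6667, 4.062)


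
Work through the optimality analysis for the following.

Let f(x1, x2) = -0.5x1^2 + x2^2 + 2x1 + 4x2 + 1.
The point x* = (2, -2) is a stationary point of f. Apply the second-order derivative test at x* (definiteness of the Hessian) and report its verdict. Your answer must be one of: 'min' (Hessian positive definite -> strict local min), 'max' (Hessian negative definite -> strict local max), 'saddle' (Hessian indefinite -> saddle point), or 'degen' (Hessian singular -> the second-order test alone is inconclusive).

Compute the Hessian H = grad^2 f:
  H = [[-1, 0], [0, 2]]
Verify stationarity: grad f(x*) = H x* + g = (0, 0).
Eigenvalues of H: -1, 2.
Eigenvalues have mixed signs, so H is indefinite -> x* is a saddle point.

saddle


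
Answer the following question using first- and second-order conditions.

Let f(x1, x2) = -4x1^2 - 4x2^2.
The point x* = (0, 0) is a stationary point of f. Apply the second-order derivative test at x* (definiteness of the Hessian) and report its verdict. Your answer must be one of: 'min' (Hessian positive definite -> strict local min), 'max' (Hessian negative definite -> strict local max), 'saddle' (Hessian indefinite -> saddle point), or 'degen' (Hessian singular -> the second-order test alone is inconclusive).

Compute the Hessian H = grad^2 f:
  H = [[-8, 0], [0, -8]]
Verify stationarity: grad f(x*) = H x* + g = (0, 0).
Eigenvalues of H: -8, -8.
Both eigenvalues < 0, so H is negative definite -> x* is a strict local max.

max


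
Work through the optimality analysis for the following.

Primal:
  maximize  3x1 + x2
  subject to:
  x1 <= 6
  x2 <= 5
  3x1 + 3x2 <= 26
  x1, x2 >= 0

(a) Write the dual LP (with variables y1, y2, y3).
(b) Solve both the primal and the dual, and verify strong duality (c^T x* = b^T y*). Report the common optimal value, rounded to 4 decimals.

The standard primal-dual pair for 'max c^T x s.t. A x <= b, x >= 0' is:
  Dual:  min b^T y  s.t.  A^T y >= c,  y >= 0.

So the dual LP is:
  minimize  6y1 + 5y2 + 26y3
  subject to:
    y1 + 3y3 >= 3
    y2 + 3y3 >= 1
    y1, y2, y3 >= 0

Solving the primal: x* = (6, 2.6667).
  primal value c^T x* = 20.6667.
Solving the dual: y* = (2, 0, 0.3333).
  dual value b^T y* = 20.6667.
Strong duality: c^T x* = b^T y*. Confirmed.

20.6667


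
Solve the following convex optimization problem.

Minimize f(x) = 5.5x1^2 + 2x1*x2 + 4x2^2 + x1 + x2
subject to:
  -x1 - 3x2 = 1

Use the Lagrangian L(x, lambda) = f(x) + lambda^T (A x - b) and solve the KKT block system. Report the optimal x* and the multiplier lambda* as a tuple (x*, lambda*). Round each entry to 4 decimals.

Form the Lagrangian:
  L(x, lambda) = (1/2) x^T Q x + c^T x + lambda^T (A x - b)
Stationarity (grad_x L = 0): Q x + c + A^T lambda = 0.
Primal feasibility: A x = b.

This gives the KKT block system:
  [ Q   A^T ] [ x     ]   [-c ]
  [ A    0  ] [ lambda ] = [ b ]

Solving the linear system:
  x*      = (-0.0842, -0.3053)
  lambda* = (-0.5368)
  f(x*)   = 0.0737

x* = (-0.0842, -0.3053), lambda* = (-0.5368)


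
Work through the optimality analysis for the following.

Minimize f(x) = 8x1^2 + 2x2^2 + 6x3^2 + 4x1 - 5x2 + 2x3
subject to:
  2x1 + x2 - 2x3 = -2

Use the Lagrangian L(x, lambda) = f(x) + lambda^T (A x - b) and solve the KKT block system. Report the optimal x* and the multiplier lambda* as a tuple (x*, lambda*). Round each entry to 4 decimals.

Form the Lagrangian:
  L(x, lambda) = (1/2) x^T Q x + c^T x + lambda^T (A x - b)
Stationarity (grad_x L = 0): Q x + c + A^T lambda = 0.
Primal feasibility: A x = b.

This gives the KKT block system:
  [ Q   A^T ] [ x     ]   [-c ]
  [ A    0  ] [ lambda ] = [ b ]

Solving the linear system:
  x*      = (-0.7125, 0.325, 0.45)
  lambda* = (3.7)
  f(x*)   = 1.9125

x* = (-0.7125, 0.325, 0.45), lambda* = (3.7)


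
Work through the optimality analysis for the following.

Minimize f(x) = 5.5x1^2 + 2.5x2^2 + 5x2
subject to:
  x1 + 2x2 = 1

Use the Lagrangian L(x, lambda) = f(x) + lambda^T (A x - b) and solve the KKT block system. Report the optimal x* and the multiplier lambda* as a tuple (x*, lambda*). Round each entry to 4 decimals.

Form the Lagrangian:
  L(x, lambda) = (1/2) x^T Q x + c^T x + lambda^T (A x - b)
Stationarity (grad_x L = 0): Q x + c + A^T lambda = 0.
Primal feasibility: A x = b.

This gives the KKT block system:
  [ Q   A^T ] [ x     ]   [-c ]
  [ A    0  ] [ lambda ] = [ b ]

Solving the linear system:
  x*      = (0.3061, 0.3469)
  lambda* = (-3.3673)
  f(x*)   = 2.551

x* = (0.3061, 0.3469), lambda* = (-3.3673)


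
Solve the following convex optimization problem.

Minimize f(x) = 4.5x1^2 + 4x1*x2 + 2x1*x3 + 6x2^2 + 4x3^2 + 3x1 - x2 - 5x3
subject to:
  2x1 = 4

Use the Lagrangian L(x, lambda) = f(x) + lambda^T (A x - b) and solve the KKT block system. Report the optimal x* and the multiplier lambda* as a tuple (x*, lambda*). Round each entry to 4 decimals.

Form the Lagrangian:
  L(x, lambda) = (1/2) x^T Q x + c^T x + lambda^T (A x - b)
Stationarity (grad_x L = 0): Q x + c + A^T lambda = 0.
Primal feasibility: A x = b.

This gives the KKT block system:
  [ Q   A^T ] [ x     ]   [-c ]
  [ A    0  ] [ lambda ] = [ b ]

Solving the linear system:
  x*      = (2, -0.5833, 0.125)
  lambda* = (-9.4583)
  f(x*)   = 21.8958

x* = (2, -0.5833, 0.125), lambda* = (-9.4583)


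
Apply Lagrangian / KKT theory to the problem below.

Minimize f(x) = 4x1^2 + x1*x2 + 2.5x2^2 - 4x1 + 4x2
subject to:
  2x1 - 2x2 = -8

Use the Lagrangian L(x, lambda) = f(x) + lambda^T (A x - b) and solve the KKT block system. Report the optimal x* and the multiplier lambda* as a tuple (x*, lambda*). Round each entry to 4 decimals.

Form the Lagrangian:
  L(x, lambda) = (1/2) x^T Q x + c^T x + lambda^T (A x - b)
Stationarity (grad_x L = 0): Q x + c + A^T lambda = 0.
Primal feasibility: A x = b.

This gives the KKT block system:
  [ Q   A^T ] [ x     ]   [-c ]
  [ A    0  ] [ lambda ] = [ b ]

Solving the linear system:
  x*      = (-1.6, 2.4)
  lambda* = (7.2)
  f(x*)   = 36.8

x* = (-1.6, 2.4), lambda* = (7.2)


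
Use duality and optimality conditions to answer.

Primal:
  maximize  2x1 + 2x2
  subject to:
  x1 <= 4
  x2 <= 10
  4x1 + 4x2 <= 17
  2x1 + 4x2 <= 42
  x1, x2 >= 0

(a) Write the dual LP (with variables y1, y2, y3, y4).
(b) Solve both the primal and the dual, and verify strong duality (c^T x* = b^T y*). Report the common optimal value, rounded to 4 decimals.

The standard primal-dual pair for 'max c^T x s.t. A x <= b, x >= 0' is:
  Dual:  min b^T y  s.t.  A^T y >= c,  y >= 0.

So the dual LP is:
  minimize  4y1 + 10y2 + 17y3 + 42y4
  subject to:
    y1 + 4y3 + 2y4 >= 2
    y2 + 4y3 + 4y4 >= 2
    y1, y2, y3, y4 >= 0

Solving the primal: x* = (0, 4.25).
  primal value c^T x* = 8.5.
Solving the dual: y* = (0, 0, 0.5, 0).
  dual value b^T y* = 8.5.
Strong duality: c^T x* = b^T y*. Confirmed.

8.5


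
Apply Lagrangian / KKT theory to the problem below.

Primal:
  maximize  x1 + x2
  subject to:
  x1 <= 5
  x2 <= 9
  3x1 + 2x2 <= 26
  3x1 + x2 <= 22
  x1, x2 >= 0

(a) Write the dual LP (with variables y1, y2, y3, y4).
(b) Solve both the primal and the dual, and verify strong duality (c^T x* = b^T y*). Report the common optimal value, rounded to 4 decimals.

The standard primal-dual pair for 'max c^T x s.t. A x <= b, x >= 0' is:
  Dual:  min b^T y  s.t.  A^T y >= c,  y >= 0.

So the dual LP is:
  minimize  5y1 + 9y2 + 26y3 + 22y4
  subject to:
    y1 + 3y3 + 3y4 >= 1
    y2 + 2y3 + y4 >= 1
    y1, y2, y3, y4 >= 0

Solving the primal: x* = (2.6667, 9).
  primal value c^T x* = 11.6667.
Solving the dual: y* = (0, 0.3333, 0.3333, 0).
  dual value b^T y* = 11.6667.
Strong duality: c^T x* = b^T y*. Confirmed.

11.6667


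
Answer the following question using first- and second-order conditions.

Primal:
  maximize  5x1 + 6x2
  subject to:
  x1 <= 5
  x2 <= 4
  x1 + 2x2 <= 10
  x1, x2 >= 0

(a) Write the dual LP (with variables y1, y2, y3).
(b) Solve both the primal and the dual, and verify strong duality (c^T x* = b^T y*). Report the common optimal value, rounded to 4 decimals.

The standard primal-dual pair for 'max c^T x s.t. A x <= b, x >= 0' is:
  Dual:  min b^T y  s.t.  A^T y >= c,  y >= 0.

So the dual LP is:
  minimize  5y1 + 4y2 + 10y3
  subject to:
    y1 + y3 >= 5
    y2 + 2y3 >= 6
    y1, y2, y3 >= 0

Solving the primal: x* = (5, 2.5).
  primal value c^T x* = 40.
Solving the dual: y* = (2, 0, 3).
  dual value b^T y* = 40.
Strong duality: c^T x* = b^T y*. Confirmed.

40


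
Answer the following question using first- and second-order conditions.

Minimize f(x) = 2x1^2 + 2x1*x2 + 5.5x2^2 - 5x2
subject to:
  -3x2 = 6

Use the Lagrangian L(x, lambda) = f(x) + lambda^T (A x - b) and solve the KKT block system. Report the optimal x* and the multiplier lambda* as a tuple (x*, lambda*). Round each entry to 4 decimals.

Form the Lagrangian:
  L(x, lambda) = (1/2) x^T Q x + c^T x + lambda^T (A x - b)
Stationarity (grad_x L = 0): Q x + c + A^T lambda = 0.
Primal feasibility: A x = b.

This gives the KKT block system:
  [ Q   A^T ] [ x     ]   [-c ]
  [ A    0  ] [ lambda ] = [ b ]

Solving the linear system:
  x*      = (1, -2)
  lambda* = (-8.3333)
  f(x*)   = 30

x* = (1, -2), lambda* = (-8.3333)


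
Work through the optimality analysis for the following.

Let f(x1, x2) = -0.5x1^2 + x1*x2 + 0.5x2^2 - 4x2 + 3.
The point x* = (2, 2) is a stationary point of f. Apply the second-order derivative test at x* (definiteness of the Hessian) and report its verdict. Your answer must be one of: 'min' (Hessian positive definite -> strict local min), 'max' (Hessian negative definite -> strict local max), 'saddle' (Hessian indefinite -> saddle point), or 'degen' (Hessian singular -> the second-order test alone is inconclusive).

Compute the Hessian H = grad^2 f:
  H = [[-1, 1], [1, 1]]
Verify stationarity: grad f(x*) = H x* + g = (0, 0).
Eigenvalues of H: -1.4142, 1.4142.
Eigenvalues have mixed signs, so H is indefinite -> x* is a saddle point.

saddle


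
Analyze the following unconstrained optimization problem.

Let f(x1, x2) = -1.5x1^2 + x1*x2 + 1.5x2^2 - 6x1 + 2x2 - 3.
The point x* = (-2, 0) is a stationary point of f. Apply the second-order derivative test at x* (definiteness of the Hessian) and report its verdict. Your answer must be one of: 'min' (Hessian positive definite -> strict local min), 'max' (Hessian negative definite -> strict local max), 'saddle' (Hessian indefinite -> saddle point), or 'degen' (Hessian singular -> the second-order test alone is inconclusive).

Compute the Hessian H = grad^2 f:
  H = [[-3, 1], [1, 3]]
Verify stationarity: grad f(x*) = H x* + g = (0, 0).
Eigenvalues of H: -3.1623, 3.1623.
Eigenvalues have mixed signs, so H is indefinite -> x* is a saddle point.

saddle


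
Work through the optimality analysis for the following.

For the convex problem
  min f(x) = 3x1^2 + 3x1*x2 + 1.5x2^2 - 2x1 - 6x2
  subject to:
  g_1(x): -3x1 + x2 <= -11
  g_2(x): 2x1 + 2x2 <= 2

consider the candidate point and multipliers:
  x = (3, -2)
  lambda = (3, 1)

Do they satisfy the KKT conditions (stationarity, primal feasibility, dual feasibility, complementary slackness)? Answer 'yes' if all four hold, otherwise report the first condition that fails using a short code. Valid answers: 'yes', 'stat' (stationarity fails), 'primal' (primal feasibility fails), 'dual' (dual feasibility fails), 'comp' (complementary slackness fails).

Gradient of f: grad f(x) = Q x + c = (10, -3)
Constraint values g_i(x) = a_i^T x - b_i:
  g_1((3, -2)) = 0
  g_2((3, -2)) = 0
Stationarity residual: grad f(x) + sum_i lambda_i a_i = (3, 2)
  -> stationarity FAILS
Primal feasibility (all g_i <= 0): OK
Dual feasibility (all lambda_i >= 0): OK
Complementary slackness (lambda_i * g_i(x) = 0 for all i): OK

Verdict: the first failing condition is stationarity -> stat.

stat


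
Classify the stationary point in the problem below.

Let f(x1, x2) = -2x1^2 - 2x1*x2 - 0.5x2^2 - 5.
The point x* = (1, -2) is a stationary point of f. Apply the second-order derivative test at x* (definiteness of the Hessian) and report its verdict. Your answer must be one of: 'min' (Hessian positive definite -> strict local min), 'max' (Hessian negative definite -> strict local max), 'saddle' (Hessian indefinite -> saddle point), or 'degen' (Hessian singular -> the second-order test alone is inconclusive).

Compute the Hessian H = grad^2 f:
  H = [[-4, -2], [-2, -1]]
Verify stationarity: grad f(x*) = H x* + g = (0, 0).
Eigenvalues of H: -5, 0.
H has a zero eigenvalue (singular; negative semidefinite but not definite), so H is neither positive definite, negative definite, nor indefinite. The second-order test alone is inconclusive -> degen.
(Indeed, f is constant along the null direction of H through x*, so x* is not a strict local extremum.)

degen


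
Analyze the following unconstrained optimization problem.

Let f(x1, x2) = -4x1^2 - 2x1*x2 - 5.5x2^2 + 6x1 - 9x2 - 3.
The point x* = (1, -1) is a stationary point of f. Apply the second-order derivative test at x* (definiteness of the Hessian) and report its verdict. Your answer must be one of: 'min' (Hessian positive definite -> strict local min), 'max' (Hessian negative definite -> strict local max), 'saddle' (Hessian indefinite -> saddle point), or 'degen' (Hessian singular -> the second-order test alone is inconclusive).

Compute the Hessian H = grad^2 f:
  H = [[-8, -2], [-2, -11]]
Verify stationarity: grad f(x*) = H x* + g = (0, 0).
Eigenvalues of H: -12, -7.
Both eigenvalues < 0, so H is negative definite -> x* is a strict local max.

max


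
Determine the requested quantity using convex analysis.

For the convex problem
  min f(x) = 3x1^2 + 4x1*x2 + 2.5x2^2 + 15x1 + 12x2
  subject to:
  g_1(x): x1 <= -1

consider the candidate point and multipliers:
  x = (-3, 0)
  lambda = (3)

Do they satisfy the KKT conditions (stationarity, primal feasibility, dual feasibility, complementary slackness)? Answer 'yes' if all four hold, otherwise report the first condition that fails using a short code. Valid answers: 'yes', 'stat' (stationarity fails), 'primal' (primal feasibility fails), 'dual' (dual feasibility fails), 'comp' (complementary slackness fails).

Gradient of f: grad f(x) = Q x + c = (-3, 0)
Constraint values g_i(x) = a_i^T x - b_i:
  g_1((-3, 0)) = -2
Stationarity residual: grad f(x) + sum_i lambda_i a_i = (0, 0)
  -> stationarity OK
Primal feasibility (all g_i <= 0): OK
Dual feasibility (all lambda_i >= 0): OK
Complementary slackness (lambda_i * g_i(x) = 0 for all i): FAILS

Verdict: the first failing condition is complementary_slackness -> comp.

comp


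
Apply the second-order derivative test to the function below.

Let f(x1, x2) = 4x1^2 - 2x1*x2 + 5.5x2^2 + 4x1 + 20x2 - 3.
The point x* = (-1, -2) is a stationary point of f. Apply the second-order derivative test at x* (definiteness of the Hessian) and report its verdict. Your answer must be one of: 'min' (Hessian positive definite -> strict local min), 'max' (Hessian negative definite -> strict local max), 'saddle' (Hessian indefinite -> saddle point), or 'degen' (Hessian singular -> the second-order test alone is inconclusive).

Compute the Hessian H = grad^2 f:
  H = [[8, -2], [-2, 11]]
Verify stationarity: grad f(x*) = H x* + g = (0, 0).
Eigenvalues of H: 7, 12.
Both eigenvalues > 0, so H is positive definite -> x* is a strict local min.

min


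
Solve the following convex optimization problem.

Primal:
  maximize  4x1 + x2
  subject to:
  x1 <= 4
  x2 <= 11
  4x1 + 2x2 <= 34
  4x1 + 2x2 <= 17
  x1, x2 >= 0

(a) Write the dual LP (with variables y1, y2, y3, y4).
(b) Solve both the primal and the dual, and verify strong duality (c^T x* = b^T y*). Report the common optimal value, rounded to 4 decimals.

The standard primal-dual pair for 'max c^T x s.t. A x <= b, x >= 0' is:
  Dual:  min b^T y  s.t.  A^T y >= c,  y >= 0.

So the dual LP is:
  minimize  4y1 + 11y2 + 34y3 + 17y4
  subject to:
    y1 + 4y3 + 4y4 >= 4
    y2 + 2y3 + 2y4 >= 1
    y1, y2, y3, y4 >= 0

Solving the primal: x* = (4, 0.5).
  primal value c^T x* = 16.5.
Solving the dual: y* = (2, 0, 0, 0.5).
  dual value b^T y* = 16.5.
Strong duality: c^T x* = b^T y*. Confirmed.

16.5


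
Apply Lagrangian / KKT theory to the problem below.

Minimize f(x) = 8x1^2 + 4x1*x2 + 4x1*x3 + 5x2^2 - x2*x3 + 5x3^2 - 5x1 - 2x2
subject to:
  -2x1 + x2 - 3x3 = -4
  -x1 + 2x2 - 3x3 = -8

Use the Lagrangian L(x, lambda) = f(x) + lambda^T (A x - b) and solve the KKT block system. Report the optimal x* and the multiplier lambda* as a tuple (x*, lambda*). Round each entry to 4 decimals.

Form the Lagrangian:
  L(x, lambda) = (1/2) x^T Q x + c^T x + lambda^T (A x - b)
Stationarity (grad_x L = 0): Q x + c + A^T lambda = 0.
Primal feasibility: A x = b.

This gives the KKT block system:
  [ Q   A^T ] [ x     ]   [-c ]
  [ A    0  ] [ lambda ] = [ b ]

Solving the linear system:
  x*      = (-0.9444, -3.0556, 0.9444)
  lambda* = (-31.463, 34.3704)
  f(x*)   = 79.9722

x* = (-0.9444, -3.0556, 0.9444), lambda* = (-31.463, 34.3704)


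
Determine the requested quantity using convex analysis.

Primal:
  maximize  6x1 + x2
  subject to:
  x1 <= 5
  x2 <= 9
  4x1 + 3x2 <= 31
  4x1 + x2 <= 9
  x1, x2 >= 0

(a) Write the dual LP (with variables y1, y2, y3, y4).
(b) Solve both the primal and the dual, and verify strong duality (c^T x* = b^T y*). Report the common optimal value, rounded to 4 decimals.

The standard primal-dual pair for 'max c^T x s.t. A x <= b, x >= 0' is:
  Dual:  min b^T y  s.t.  A^T y >= c,  y >= 0.

So the dual LP is:
  minimize  5y1 + 9y2 + 31y3 + 9y4
  subject to:
    y1 + 4y3 + 4y4 >= 6
    y2 + 3y3 + y4 >= 1
    y1, y2, y3, y4 >= 0

Solving the primal: x* = (2.25, 0).
  primal value c^T x* = 13.5.
Solving the dual: y* = (0, 0, 0, 1.5).
  dual value b^T y* = 13.5.
Strong duality: c^T x* = b^T y*. Confirmed.

13.5


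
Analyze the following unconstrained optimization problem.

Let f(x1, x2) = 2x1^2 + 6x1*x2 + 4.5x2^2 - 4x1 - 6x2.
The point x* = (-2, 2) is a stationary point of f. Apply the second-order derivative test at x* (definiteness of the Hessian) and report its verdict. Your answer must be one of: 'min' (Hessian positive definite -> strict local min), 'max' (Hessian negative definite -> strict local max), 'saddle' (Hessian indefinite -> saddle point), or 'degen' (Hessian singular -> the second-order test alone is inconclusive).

Compute the Hessian H = grad^2 f:
  H = [[4, 6], [6, 9]]
Verify stationarity: grad f(x*) = H x* + g = (0, 0).
Eigenvalues of H: 0, 13.
H has a zero eigenvalue (singular; positive semidefinite but not definite), so H is neither positive definite, negative definite, nor indefinite. The second-order test alone is inconclusive -> degen.
(Indeed, f is constant along the null direction of H through x*, so x* is not a strict local extremum.)

degen


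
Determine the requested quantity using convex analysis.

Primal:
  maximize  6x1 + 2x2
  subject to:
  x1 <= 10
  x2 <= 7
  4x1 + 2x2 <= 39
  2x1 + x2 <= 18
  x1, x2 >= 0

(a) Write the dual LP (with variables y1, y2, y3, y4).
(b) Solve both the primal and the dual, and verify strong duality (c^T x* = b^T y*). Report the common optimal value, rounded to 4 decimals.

The standard primal-dual pair for 'max c^T x s.t. A x <= b, x >= 0' is:
  Dual:  min b^T y  s.t.  A^T y >= c,  y >= 0.

So the dual LP is:
  minimize  10y1 + 7y2 + 39y3 + 18y4
  subject to:
    y1 + 4y3 + 2y4 >= 6
    y2 + 2y3 + y4 >= 2
    y1, y2, y3, y4 >= 0

Solving the primal: x* = (9, 0).
  primal value c^T x* = 54.
Solving the dual: y* = (0, 0, 0, 3).
  dual value b^T y* = 54.
Strong duality: c^T x* = b^T y*. Confirmed.

54


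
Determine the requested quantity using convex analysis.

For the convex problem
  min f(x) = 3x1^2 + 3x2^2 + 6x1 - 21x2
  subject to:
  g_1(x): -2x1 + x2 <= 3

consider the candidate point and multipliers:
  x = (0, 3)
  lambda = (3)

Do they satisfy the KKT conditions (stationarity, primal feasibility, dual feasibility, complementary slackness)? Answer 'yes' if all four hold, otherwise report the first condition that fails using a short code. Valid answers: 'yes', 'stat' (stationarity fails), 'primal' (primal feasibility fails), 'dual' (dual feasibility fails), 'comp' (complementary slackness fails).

Gradient of f: grad f(x) = Q x + c = (6, -3)
Constraint values g_i(x) = a_i^T x - b_i:
  g_1((0, 3)) = 0
Stationarity residual: grad f(x) + sum_i lambda_i a_i = (0, 0)
  -> stationarity OK
Primal feasibility (all g_i <= 0): OK
Dual feasibility (all lambda_i >= 0): OK
Complementary slackness (lambda_i * g_i(x) = 0 for all i): OK

Verdict: yes, KKT holds.

yes


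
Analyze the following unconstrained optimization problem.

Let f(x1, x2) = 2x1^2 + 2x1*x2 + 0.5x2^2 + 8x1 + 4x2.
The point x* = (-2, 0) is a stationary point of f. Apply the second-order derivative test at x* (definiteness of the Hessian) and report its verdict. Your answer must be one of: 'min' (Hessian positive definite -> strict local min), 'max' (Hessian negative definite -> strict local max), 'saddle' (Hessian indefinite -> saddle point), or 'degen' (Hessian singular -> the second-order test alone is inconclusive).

Compute the Hessian H = grad^2 f:
  H = [[4, 2], [2, 1]]
Verify stationarity: grad f(x*) = H x* + g = (0, 0).
Eigenvalues of H: 0, 5.
H has a zero eigenvalue (singular; positive semidefinite but not definite), so H is neither positive definite, negative definite, nor indefinite. The second-order test alone is inconclusive -> degen.
(Indeed, f is constant along the null direction of H through x*, so x* is not a strict local extremum.)

degen


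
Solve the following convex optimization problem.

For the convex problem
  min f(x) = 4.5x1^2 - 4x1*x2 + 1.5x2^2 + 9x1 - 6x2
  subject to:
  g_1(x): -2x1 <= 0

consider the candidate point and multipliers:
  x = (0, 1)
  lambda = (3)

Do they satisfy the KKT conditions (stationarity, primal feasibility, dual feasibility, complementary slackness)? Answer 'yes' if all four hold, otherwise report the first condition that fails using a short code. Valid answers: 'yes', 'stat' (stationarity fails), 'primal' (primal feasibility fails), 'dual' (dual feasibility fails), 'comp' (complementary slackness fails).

Gradient of f: grad f(x) = Q x + c = (5, -3)
Constraint values g_i(x) = a_i^T x - b_i:
  g_1((0, 1)) = 0
Stationarity residual: grad f(x) + sum_i lambda_i a_i = (-1, -3)
  -> stationarity FAILS
Primal feasibility (all g_i <= 0): OK
Dual feasibility (all lambda_i >= 0): OK
Complementary slackness (lambda_i * g_i(x) = 0 for all i): OK

Verdict: the first failing condition is stationarity -> stat.

stat
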